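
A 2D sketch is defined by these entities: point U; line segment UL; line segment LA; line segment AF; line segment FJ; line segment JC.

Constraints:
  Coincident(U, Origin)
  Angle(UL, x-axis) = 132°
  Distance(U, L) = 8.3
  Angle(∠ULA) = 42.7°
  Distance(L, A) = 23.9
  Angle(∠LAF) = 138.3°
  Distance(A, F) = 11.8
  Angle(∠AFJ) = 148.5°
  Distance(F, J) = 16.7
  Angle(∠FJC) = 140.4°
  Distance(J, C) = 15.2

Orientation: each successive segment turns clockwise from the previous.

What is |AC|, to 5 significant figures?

38.634

U is at the origin; UL runs at 132.0° with length 8.3, so L = (-5.5538, 6.1681). ∠ULA = 42.7° gives LA at -5.3000° from the x-axis; with |LA| = 23.9, A = (18.244, 3.9604). ∠LAF = 138.3° gives AF at -47.000° from the x-axis; with |AF| = 11.8, F = (26.292, -4.6695). ∠AFJ = 148.5° gives FJ at -78.500° from the x-axis; with |FJ| = 16.7, J = (29.621, -21.034). ∠FJC = 140.4° gives JC at -118.10° from the x-axis; with |JC| = 15.2, C = (22.462, -34.443). Then |AC| = |C − A| = 38.634.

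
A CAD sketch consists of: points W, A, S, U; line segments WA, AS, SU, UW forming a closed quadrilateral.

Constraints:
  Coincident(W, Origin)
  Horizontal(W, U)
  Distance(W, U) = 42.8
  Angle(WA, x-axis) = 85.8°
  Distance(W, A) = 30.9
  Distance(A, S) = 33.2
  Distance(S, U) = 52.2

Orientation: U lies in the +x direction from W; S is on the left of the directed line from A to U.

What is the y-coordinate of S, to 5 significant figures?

50.369

Checks: |AS| = 33.20 ✓; |SU| = 52.20 ✓.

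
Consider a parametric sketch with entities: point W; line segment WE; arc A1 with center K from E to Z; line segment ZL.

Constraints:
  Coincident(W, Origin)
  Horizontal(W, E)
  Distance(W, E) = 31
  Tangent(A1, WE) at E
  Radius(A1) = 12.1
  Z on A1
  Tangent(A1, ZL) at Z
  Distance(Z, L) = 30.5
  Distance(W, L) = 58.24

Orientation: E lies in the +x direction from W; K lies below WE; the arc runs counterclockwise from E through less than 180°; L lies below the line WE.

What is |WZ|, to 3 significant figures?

28.2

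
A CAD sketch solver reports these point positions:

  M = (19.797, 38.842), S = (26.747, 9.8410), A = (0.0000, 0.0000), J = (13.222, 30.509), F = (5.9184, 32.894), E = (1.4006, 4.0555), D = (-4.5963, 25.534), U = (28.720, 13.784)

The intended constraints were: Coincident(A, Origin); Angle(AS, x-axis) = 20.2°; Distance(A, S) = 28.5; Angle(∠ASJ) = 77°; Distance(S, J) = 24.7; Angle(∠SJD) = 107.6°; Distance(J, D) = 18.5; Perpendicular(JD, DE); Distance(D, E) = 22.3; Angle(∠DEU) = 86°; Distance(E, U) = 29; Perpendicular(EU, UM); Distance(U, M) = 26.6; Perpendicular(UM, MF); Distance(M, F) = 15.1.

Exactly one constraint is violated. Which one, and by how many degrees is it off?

Perpendicular(UM, MF) — off by 3.60°.

A = (0.00, 0.00) ✓; AS at 20.20° ✓; |AS| = 28.50 ✓; ∠ASJ = 77.00° ✓; |SJ| = 24.70 ✓; ∠SJD = 107.6° ✓; |JD| = 18.50 ✓; ∠(JD, DE) = 90.00° ✓; |DE| = 22.30 ✓; ∠DEU = 86.00° ✓; |EU| = 29.00 ✓; ∠(EU, UM) = 90.00° ✓; |UM| = 26.60 ✓; ∠(UM, MF) = 93.60° ✗; |MF| = 15.10 ✓.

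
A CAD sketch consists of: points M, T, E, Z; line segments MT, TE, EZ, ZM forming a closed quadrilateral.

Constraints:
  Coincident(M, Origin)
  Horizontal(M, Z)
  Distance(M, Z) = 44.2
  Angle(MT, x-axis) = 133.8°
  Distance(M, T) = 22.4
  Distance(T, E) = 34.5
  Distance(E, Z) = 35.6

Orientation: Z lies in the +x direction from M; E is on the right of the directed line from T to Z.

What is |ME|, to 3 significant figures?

12.2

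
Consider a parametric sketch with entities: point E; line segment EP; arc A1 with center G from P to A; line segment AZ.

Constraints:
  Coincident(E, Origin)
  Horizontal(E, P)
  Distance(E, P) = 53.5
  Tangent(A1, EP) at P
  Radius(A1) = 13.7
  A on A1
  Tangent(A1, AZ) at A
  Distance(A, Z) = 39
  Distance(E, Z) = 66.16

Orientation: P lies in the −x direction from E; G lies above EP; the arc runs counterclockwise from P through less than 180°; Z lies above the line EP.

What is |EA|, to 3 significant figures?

42.1

E is at the origin; EP is horizontal with |EP| = 53.5 and P on the −x side, so P = (-53.5, 0.00). Since A1 is tangent to EP there, GP ⟂ EP, so G = P + (0, 13.7) = (-53.5, 13.7). Since GA ⟂ AZ (tangency), |GZ| = √(13.7² + 39.0²) = 41.3 regardless of where A sits on A1. So Z lies on both circle(E, 66.16) and circle(G, 41.3); the above-EP intersection is Z = (-39.9, 52.7). A is the foot of the tangent from Z: A = (-39.8, 13.7).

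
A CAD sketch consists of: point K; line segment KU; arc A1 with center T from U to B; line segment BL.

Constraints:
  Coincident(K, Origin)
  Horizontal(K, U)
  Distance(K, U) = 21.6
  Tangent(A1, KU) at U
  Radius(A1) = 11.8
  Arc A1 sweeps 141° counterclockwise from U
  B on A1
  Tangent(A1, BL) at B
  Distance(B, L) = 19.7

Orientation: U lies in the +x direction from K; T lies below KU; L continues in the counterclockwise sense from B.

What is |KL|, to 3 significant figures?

44.5

On A1, U sits at bearing 90° from T; a 141° counterclockwise sweep puts B at bearing 231°, so B = T + 11.8·(cos 231°, sin 231°) = (14.2, -21.0). Since A1 is tangent to BL there, TB ⟂ BL, so BL runs along (−sin 231°, cos 231°); with |BL| = 19.7, L = (29.5, -33.4). Then |KL| = |L − K| = 44.5.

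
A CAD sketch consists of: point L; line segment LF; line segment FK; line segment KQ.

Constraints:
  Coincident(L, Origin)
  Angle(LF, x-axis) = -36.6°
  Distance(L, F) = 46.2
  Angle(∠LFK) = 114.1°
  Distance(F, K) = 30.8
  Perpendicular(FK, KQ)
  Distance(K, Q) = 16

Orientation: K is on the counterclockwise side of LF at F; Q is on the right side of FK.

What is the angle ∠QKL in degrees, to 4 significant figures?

130.3°

∠LFK = 114.1°, so FK runs at -36.6° + (180° − 114.1°) = 29.30° from the x-axis; with |FK| = 30.8, K = F + 30.8·(cos 29.30°, sin 29.30°) = (63.95, -12.47). FK ⟂ KQ; with |KQ| = 16.0 on the right of FK, Q = K + 16.0·(0.4894, -0.8721) = (71.78, -26.43). Then cos ∠QKL = KQ·KL / (|KQ||KL|), giving 130.3°.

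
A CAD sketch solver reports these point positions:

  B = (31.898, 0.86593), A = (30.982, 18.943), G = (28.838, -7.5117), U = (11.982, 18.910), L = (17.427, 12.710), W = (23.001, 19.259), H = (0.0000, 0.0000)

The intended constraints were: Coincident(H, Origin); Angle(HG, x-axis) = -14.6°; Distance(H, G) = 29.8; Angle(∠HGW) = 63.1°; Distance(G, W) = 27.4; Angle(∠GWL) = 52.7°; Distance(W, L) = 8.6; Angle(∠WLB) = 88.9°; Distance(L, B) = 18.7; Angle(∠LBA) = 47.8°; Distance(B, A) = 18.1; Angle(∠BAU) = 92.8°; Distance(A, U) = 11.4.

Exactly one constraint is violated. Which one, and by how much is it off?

Distance(A, U) = 11.4 — off by 7.60.

H = (0.00, 0.00) ✓; HG at -14.60° ✓; |HG| = 29.80 ✓; ∠HGW = 63.10° ✓; |GW| = 27.40 ✓; ∠GWL = 52.70° ✓; |WL| = 8.600 ✓; ∠WLB = 88.90° ✓; |LB| = 18.70 ✓; ∠LBA = 47.80° ✓; |BA| = 18.10 ✓; ∠BAU = 92.80° ✓; |AU| = 19.00 ✗.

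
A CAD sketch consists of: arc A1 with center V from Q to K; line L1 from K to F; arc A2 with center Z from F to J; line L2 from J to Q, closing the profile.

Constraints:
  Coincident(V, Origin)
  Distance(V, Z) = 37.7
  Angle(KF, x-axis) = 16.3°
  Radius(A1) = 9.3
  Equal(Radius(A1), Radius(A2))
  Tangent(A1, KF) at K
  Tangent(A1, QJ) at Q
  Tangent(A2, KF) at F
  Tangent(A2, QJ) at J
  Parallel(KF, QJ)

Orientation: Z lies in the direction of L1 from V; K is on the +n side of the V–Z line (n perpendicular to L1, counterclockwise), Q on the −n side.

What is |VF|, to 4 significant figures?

38.83

Tangency of A1 to both parallel lines with radius 9.3 puts K and Q at V ± 9.3·n: K = (-2.610, 8.926), Q = (2.610, -8.926). Equal radii place F and J the same way about Z: F = Z + 9.3·n = (33.57, 19.51), J = Z − 9.3·n = (38.79, 1.655). Then |VF| = |F − V| = 38.83.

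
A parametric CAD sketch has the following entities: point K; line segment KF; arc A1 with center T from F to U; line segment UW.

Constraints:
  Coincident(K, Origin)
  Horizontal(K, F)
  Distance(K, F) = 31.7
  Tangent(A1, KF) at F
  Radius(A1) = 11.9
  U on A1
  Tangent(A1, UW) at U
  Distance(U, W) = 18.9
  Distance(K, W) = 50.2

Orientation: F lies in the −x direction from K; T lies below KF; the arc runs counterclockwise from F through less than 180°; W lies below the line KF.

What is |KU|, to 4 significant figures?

45.75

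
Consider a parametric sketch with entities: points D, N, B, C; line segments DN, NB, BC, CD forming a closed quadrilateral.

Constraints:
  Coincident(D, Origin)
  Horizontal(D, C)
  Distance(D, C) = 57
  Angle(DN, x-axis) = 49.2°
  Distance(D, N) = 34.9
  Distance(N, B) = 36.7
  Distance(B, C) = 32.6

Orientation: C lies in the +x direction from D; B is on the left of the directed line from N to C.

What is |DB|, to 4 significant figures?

67.37

Checks: |NB| = 36.70 ✓; |BC| = 32.60 ✓.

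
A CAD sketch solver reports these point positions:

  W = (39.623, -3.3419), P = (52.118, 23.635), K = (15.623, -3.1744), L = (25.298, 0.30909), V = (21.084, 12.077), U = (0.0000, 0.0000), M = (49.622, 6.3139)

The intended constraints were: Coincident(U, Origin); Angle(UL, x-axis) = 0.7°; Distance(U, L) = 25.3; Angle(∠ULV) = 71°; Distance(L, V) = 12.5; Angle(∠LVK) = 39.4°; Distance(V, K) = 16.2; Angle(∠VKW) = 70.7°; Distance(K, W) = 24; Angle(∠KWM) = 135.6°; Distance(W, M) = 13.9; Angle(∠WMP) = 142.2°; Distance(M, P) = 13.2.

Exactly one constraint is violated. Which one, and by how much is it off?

Distance(M, P) = 13.2 — off by 4.30.

U = (0.00, 0.00) ✓; UL at 0.7000° ✓; |UL| = 25.30 ✓; ∠ULV = 71.00° ✓; |LV| = 12.50 ✓; ∠LVK = 39.40° ✓; |VK| = 16.20 ✓; ∠VKW = 70.70° ✓; |KW| = 24.00 ✓; ∠KWM = 135.6° ✓; |WM| = 13.90 ✓; ∠WMP = 142.2° ✓; |MP| = 17.50 ✗.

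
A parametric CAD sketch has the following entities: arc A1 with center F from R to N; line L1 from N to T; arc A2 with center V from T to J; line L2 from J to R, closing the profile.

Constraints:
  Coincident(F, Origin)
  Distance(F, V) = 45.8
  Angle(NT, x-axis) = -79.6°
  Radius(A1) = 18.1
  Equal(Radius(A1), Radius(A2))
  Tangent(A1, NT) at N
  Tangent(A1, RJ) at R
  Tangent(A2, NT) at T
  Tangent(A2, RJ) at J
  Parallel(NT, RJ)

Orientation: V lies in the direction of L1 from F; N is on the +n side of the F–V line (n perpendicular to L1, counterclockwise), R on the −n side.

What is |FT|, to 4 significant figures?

49.25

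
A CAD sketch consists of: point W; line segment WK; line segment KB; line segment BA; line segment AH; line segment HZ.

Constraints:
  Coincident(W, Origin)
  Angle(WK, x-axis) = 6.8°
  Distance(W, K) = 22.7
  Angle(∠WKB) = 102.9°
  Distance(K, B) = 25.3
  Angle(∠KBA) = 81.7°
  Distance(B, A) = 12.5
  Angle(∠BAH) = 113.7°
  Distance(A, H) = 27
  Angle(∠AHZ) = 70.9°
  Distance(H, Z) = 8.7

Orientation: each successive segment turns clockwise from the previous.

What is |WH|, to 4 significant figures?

3.621

∠KBA = 81.7° gives BA at -168.6° from the x-axis; with |BA| = 12.5, A = (18.82, -23.60). ∠BAH = 113.7° gives AH at 125.1° from the x-axis; with |AH| = 27.0, H = (3.290, -1.512). Then |WH| = |H − W| = 3.621.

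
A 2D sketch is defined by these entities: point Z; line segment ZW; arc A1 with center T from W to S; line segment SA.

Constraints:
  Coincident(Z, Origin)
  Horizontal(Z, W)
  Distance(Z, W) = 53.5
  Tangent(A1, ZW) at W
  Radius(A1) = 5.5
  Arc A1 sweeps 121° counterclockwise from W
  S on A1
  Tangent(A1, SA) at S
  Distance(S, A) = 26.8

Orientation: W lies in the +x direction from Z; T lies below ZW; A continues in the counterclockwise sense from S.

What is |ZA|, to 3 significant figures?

70.0

On A1, W sits at bearing 90° from T; a 121° counterclockwise sweep puts S at bearing 211°, so S = T + 5.5·(cos 211°, sin 211°) = (48.8, -8.33). A1 meets SA tangentially, so TS is at right angles to SA, so SA runs along (−sin 211°, cos 211°); with |SA| = 26.8, A = (62.6, -31.3). Then |ZA| = |A − Z| = 70.0.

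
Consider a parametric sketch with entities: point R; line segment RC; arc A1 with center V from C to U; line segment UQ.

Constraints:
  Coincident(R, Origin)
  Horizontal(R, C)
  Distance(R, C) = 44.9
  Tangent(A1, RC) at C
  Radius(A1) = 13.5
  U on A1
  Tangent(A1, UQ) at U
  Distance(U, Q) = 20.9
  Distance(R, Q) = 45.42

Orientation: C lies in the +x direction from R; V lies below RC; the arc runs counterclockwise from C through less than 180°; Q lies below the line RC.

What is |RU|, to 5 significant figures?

33.944

Checks: |VU| = 13.50 ✓; ∠(VU, UQ) = 90.00° ✓; |UQ| = 20.90 ✓; |RQ| = 45.42 ✓.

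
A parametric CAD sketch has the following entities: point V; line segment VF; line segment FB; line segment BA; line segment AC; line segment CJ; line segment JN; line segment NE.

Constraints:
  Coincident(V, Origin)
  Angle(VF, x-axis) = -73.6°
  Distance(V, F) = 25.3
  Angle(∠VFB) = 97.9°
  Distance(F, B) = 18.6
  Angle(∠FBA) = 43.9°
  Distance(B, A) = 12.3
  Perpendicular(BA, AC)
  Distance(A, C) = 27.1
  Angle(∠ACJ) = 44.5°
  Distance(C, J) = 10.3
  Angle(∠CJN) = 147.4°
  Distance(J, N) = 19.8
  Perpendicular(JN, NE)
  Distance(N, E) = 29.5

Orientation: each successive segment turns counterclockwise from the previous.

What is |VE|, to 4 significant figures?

4.521

V is at the origin; VF runs at -73.6° with length 25.3, so F = (7.143, -24.27). ∠VFB = 97.9° gives FB at 8.500° from the x-axis; with |FB| = 18.6, B = (25.54, -21.52). ∠FBA = 43.9° gives BA at 144.6° from the x-axis; with |BA| = 12.3, A = (15.51, -14.40). BA is perpendicular to AC, so AC runs at -125.4°; with |AC| = 27.1, C = (-0.1857, -36.49). ∠ACJ = 44.5° gives CJ at 10.10° from the x-axis; with |CJ| = 10.3, J = (9.955, -34.68). ∠CJN = 147.4° gives JN at 42.70° from the x-axis; with |JN| = 19.8, N = (24.51, -21.25). JN is perpendicular to NE, so NE runs at 132.7°; with |NE| = 29.5, E = (4.500, 0.4276). Then |VE| = |E − V| = 4.521.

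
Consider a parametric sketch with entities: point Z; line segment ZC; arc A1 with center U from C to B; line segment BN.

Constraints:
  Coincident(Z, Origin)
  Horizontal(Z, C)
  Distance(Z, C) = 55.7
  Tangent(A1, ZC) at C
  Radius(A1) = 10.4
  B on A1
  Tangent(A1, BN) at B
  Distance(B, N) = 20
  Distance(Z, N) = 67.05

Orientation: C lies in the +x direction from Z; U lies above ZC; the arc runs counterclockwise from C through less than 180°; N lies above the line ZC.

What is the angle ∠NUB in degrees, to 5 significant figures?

62.526°

Z is at the origin; ZC is horizontal with |ZC| = 55.7 and C on the +x side, so C = (55.700, 0.0000). A1 meets ZC tangentially, so UC is at right angles to ZC, so U = C + (0, 10.4) = (55.700, 10.400). Since UB ⟂ BN (tangency), |UN| = √(10.4² + 20.0²) = 22.542 regardless of where B sits on A1. So N lies on both circle(Z, 67.05) and circle(U, 22.542); the above-ZC intersection is N = (58.497, 32.768). B is the foot of the tangent from N: B = (65.451, 14.016).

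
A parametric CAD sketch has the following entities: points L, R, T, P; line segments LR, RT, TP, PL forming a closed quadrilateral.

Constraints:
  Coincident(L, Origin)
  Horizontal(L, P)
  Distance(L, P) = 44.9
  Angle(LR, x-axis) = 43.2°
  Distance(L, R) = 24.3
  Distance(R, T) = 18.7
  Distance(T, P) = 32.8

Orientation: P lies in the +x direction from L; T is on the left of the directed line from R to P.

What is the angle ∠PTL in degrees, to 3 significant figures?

71.2°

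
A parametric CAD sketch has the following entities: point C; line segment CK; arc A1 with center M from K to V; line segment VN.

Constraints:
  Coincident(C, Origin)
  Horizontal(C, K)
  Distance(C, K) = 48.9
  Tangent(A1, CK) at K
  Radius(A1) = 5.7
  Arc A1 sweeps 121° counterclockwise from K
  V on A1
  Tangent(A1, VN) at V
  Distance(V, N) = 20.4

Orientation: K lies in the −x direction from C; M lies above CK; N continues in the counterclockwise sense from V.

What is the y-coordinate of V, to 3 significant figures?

8.64

C is at the origin; CK is horizontal with |CK| = 48.9 and K on the −x side, so K = (-48.9, 0.00). Tangency of A1 to CK means the radius MK is perpendicular to CK, so M = K + (0, 5.7) = (-48.9, 5.70). On A1, K sits at bearing -90° from M; a 121° counterclockwise sweep puts V at bearing 31°, so V = M + 5.7·(cos 31°, sin 31°) = (-44.0, 8.64). So V.y = 8.64.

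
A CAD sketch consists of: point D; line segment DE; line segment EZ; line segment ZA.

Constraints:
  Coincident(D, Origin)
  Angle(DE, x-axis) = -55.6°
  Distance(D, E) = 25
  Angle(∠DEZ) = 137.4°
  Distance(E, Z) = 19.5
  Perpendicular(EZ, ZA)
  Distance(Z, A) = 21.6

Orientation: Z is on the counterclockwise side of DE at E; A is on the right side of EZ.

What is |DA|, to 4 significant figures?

54.04

D is at the origin; DE runs at -55.6° with length 25.0, so E = 25.0·(cos -55.6°, sin -55.6°) = (14.12, -20.63). ∠DEZ = 137.4°, so EZ runs at -55.6° + (180° − 137.4°) = -13.00° from the x-axis; with |EZ| = 19.5, Z = E + 19.5·(cos -13.00°, sin -13.00°) = (33.12, -25.01). EZ ⟂ ZA; with |ZA| = 21.6 on the right of EZ, A = Z + 21.6·(-0.2250, -0.9744) = (28.27, -46.06). Then |DA| = |A − D| = 54.04.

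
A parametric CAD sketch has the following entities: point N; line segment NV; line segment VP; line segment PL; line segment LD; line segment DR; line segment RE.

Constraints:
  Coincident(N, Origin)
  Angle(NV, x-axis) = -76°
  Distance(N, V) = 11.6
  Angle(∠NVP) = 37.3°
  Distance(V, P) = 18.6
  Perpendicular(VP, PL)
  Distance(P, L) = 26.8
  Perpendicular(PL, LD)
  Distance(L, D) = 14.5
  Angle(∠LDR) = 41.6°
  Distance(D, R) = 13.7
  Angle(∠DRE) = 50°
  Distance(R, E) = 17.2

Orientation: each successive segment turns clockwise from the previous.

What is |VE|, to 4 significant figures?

37.92

N is at the origin; NV runs at -76.0° with length 11.6, so V = (2.806, -11.26). ∠NVP = 37.3° gives VP at 141.3° from the x-axis; with |VP| = 18.6, P = (-11.71, 0.3741). VP ⟂ PL, so PL runs at 51.30°; with |PL| = 26.8, L = (5.047, 21.29). The perpendicularity gives LD at right angles to PL, so LD runs at -38.70°; with |LD| = 14.5, D = (16.36, 12.22). ∠LDR = 41.6° gives DR at -177.1° from the x-axis; with |DR| = 13.7, R = (2.681, 11.53). ∠DRE = 50.0° gives RE at 52.90° from the x-axis; with |RE| = 17.2, E = (13.06, 25.25). Then |VE| = |E − V| = 37.92.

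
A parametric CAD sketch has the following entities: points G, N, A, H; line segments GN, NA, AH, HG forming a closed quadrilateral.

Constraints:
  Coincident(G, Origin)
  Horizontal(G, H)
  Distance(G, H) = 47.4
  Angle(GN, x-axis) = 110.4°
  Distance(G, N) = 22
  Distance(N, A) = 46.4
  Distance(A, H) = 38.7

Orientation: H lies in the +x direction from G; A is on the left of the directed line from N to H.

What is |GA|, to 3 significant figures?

51.4

Checks: GN at 110.4° ✓; |NA| = 46.40 ✓; |AH| = 38.70 ✓.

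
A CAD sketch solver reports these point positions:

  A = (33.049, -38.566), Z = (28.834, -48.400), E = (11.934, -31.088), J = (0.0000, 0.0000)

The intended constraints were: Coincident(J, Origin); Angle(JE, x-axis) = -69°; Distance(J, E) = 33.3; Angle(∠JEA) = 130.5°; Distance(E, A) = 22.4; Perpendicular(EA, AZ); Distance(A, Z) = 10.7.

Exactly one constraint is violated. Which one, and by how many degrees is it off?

Perpendicular(EA, AZ) — off by 3.70°.

J = (0.00, 0.00) ✓; JE at -69.00° ✓; |JE| = 33.30 ✓; ∠JEA = 130.5° ✓; |EA| = 22.40 ✓; ∠(EA, AZ) = 93.70° ✗; |AZ| = 10.70 ✓.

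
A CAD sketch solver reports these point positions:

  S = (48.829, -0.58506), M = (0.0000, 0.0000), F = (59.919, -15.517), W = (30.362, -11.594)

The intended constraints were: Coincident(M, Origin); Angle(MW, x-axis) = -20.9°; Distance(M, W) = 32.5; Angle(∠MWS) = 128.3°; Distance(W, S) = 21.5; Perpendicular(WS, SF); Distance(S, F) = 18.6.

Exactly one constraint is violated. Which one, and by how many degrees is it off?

Perpendicular(WS, SF) — off by 5.80°.

M = (0.00, 0.00) ✓; MW at -20.90° ✓; |MW| = 32.50 ✓; ∠MWS = 128.3° ✓; |WS| = 21.50 ✓; ∠(WS, SF) = 84.20° ✗; |SF| = 18.60 ✓.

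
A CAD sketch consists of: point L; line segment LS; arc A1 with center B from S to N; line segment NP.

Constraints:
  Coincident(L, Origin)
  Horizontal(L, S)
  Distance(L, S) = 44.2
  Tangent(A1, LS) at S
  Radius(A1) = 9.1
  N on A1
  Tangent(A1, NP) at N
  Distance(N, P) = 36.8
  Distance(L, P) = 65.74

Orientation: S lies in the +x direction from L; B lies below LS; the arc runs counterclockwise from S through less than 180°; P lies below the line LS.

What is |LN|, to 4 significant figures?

37.36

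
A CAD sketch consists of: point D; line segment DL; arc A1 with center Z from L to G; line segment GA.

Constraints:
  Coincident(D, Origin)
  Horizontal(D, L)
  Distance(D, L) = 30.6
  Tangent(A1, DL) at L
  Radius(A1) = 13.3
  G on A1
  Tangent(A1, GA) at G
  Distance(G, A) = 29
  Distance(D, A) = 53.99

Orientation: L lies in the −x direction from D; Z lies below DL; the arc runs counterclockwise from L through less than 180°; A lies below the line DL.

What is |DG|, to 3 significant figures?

46.7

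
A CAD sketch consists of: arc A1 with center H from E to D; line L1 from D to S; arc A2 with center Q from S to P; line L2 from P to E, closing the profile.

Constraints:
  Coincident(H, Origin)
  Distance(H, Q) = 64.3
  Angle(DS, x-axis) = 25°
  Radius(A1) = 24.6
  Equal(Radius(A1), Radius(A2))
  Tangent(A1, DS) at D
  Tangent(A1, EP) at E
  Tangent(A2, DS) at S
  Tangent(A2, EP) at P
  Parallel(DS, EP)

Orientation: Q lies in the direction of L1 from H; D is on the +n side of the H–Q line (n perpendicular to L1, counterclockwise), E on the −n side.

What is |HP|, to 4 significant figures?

68.85

The slot axis is L1's direction at 25.0°, so u = (cos 25.0°, sin 25.0°) = (0.9063, 0.4226) and n = (−sin 25.0°, cos 25.0°) = (-0.4226, 0.9063). H is at the origin and Q lies 64.3 along u from H, so Q = 64.3·u = (58.28, 27.17). Tangency of A1 to both parallel lines with radius 24.6 puts D and E at H ± 24.6·n: D = (-10.40, 22.30), E = (10.40, -22.30). Equal radii place S and P the same way about Q: S = Q + 24.6·n = (47.88, 49.47), P = Q − 24.6·n = (68.67, 4.879). Then |HP| = |P − H| = 68.85.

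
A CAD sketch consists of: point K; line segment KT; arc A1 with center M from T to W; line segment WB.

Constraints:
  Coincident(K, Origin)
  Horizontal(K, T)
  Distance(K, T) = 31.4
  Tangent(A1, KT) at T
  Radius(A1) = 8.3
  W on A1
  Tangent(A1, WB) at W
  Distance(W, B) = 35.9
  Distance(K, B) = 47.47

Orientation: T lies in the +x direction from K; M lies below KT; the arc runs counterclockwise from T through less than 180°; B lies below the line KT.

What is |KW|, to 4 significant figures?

24.32

Checks: |MW| = 8.300 ✓; ∠(MW, WB) = 90.00° ✓; |WB| = 35.90 ✓; |KB| = 47.47 ✓.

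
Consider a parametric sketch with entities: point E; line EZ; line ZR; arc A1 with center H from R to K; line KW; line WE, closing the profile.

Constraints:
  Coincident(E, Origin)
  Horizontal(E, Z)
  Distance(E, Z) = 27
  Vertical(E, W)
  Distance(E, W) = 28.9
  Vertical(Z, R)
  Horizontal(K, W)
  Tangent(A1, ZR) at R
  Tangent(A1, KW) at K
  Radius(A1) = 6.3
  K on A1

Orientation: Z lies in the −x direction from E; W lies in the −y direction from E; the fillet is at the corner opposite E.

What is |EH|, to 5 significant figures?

30.647

E is at the origin; E and Z share the same y with |EZ| = 27.0 and Z on the −x side, so Z = (-27.000, 0.0000). EW is vertical with |EW| = 28.9 and W on the −y side, so W = (0.0000, -28.900). The virtual corner opposite E is at (-27.000, -28.900). The tangent condition forces HR to be normal to ZR and the tangent condition forces HK to be normal to KW, with radius 6.3, so the center H sits 6.3 in from both sides at H = (-20.700, -22.600). Then |EH| = |H − E| = 30.647.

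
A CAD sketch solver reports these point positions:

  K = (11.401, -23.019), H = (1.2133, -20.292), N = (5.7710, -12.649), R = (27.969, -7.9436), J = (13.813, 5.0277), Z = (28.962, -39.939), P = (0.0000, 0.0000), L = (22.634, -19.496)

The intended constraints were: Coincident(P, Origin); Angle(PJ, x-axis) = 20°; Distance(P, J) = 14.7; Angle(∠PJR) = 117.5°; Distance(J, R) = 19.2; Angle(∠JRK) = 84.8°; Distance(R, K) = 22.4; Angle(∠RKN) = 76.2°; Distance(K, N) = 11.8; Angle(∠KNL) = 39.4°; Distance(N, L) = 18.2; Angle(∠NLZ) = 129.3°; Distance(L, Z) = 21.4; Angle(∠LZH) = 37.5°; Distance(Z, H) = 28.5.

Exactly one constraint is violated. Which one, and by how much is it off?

Distance(Z, H) = 28.5 — off by 5.50.

P = (0.00, 0.00) ✓; PJ at 20.00° ✓; |PJ| = 14.70 ✓; ∠PJR = 117.5° ✓; |JR| = 19.20 ✓; ∠JRK = 84.80° ✓; |RK| = 22.40 ✓; ∠RKN = 76.20° ✓; |KN| = 11.80 ✓; ∠KNL = 39.40° ✓; |NL| = 18.20 ✓; ∠NLZ = 129.3° ✓; |LZ| = 21.40 ✓; ∠LZH = 37.50° ✓; |ZH| = 34.00 ✗.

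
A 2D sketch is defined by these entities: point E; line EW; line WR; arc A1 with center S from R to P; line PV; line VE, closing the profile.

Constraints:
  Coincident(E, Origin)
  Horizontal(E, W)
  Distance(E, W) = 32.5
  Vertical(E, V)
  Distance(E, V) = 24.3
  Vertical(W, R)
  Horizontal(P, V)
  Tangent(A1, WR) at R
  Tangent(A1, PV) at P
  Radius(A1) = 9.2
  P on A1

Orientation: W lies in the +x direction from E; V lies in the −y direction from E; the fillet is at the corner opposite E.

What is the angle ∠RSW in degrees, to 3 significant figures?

58.6°

E is at the origin; EW is horizontal with |EW| = 32.5 and W on the +x side, so W = (32.5, 0.00). E and V share the same x with |EV| = 24.3 and V on the −y side, so V = (0.00, -24.3). The virtual corner opposite E is at (32.5, -24.3). A1 meets WR tangentially, so SR is at right angles to WR and since A1 is tangent to PV there, SP ⟂ PV, with radius 9.2, so the center S sits 9.2 in from both sides at S = (23.3, -15.1). That places the tangent points at R = (32.5, -15.1) on WR and P = (23.3, -24.3) on PV. Then cos ∠RSW = SR·SW / (|SR||SW|), giving 58.6°.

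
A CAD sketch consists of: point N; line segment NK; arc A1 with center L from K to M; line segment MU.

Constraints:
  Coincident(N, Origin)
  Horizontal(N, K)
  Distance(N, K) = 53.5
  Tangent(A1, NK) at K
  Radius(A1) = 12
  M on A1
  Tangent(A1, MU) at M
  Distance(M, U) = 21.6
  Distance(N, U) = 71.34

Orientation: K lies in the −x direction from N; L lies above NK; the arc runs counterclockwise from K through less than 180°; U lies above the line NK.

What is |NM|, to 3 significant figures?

50.3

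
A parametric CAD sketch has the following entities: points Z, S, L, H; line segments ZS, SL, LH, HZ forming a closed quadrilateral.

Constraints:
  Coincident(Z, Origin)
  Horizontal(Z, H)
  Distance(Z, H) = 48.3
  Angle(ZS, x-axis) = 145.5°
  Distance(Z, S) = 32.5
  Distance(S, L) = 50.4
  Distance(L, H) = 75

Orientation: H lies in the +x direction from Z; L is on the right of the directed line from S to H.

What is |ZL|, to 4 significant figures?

37.19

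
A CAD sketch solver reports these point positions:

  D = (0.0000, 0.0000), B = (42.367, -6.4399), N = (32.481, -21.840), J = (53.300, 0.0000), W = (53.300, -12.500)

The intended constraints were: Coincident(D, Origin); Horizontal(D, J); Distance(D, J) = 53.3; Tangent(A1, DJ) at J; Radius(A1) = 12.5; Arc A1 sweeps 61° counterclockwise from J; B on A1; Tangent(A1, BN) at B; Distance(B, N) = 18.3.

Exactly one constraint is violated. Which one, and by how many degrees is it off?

Tangent(A1, BN) at B — off by 3.70°.

D = (0.00, 0.00) ✓; D.y = 0.00, J.y = 0.00 ✓; |DJ| = 53.30 ✓; ∠(WJ, JD) = 90.00° ✓; |WJ| = 12.50 ✓; bearing(W→B) − bearing(W→J) = 61.00° ✓; |WB| = 12.50 ✓; ∠(WB, BN) = 93.70° ✗; |BN| = 18.30 ✓.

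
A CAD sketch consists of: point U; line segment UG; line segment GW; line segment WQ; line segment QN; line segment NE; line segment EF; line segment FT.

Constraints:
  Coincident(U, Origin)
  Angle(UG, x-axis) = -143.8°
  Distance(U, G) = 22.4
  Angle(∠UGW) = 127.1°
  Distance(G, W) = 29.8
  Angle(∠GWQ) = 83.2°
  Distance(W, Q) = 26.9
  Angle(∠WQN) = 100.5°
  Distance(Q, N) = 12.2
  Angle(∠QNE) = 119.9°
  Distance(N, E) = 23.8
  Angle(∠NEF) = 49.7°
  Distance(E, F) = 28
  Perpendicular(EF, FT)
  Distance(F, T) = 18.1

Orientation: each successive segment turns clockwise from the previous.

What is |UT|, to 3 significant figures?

42.0

∠NEF = 49.7° gives EF at 157° from the x-axis; with |EF| = 28.0, F = (-42.8, 5.61). EF is perpendicular to FT, so FT runs at 66.6°; with |FT| = 18.1, T = (-35.6, 22.2). Then |UT| = |T − U| = 42.0.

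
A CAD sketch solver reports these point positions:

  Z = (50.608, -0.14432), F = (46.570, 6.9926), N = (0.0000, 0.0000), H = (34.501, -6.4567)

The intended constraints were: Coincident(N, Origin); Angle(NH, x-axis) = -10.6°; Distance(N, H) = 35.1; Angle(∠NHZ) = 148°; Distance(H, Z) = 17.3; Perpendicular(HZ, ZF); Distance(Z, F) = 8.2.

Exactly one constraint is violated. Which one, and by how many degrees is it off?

Perpendicular(HZ, ZF) — off by 8.10°.

N = (0.00, 0.00) ✓; NH at -10.60° ✓; |NH| = 35.10 ✓; ∠NHZ = 148.0° ✓; |HZ| = 17.30 ✓; ∠(HZ, ZF) = 98.10° ✗; |ZF| = 8.200 ✓.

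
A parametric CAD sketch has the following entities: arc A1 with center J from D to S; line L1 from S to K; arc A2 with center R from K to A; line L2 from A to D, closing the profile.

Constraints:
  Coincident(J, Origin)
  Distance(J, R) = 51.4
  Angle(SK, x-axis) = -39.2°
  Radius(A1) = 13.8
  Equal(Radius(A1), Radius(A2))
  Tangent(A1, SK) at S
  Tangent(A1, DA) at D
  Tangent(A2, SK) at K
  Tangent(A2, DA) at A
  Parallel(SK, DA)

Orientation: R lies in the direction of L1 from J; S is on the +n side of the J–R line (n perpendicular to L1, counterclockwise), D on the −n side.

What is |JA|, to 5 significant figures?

53.220

The slot axis is L1's direction at -39.2°, so u = (cos -39.2°, sin -39.2°) = (0.77494, -0.63203) and n = (−sin -39.2°, cos -39.2°) = (0.63203, 0.77494). J is at the origin and R lies 51.4 along u from J, so R = 51.4·u = (39.832, -32.486). Tangency of A1 to both parallel lines with radius 13.8 puts S and D at J ± 13.8·n: S = (8.7220, 10.694), D = (-8.7220, -10.694). Equal radii place K and A the same way about R: K = R + 13.8·n = (48.554, -21.792), A = R − 13.8·n = (31.110, -43.181). Then |JA| = |A − J| = 53.220.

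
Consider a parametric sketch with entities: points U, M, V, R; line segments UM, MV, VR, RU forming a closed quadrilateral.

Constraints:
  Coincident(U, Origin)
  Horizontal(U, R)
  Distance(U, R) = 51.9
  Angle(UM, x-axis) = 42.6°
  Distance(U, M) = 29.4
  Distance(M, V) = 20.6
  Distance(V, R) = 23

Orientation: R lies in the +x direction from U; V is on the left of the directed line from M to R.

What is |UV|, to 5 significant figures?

47.092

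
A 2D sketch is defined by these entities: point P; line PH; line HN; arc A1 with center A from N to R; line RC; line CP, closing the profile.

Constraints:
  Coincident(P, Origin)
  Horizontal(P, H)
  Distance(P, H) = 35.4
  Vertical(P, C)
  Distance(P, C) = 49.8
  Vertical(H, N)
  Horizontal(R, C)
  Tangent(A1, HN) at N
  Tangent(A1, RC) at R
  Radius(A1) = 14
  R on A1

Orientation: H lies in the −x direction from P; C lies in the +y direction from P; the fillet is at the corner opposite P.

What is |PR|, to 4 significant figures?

54.20

P is at the origin; PH is horizontal with |PH| = 35.4 and H on the −x side, so H = (-35.40, 0.000). PC is vertical with |PC| = 49.8 and C on the +y side, so C = (0.000, 49.80). The virtual corner opposite P is at (-35.40, 49.80). Since A1 is tangent to HN there, AN ⟂ HN and the tangent condition forces AR to be normal to RC, with radius 14.0, so the center A sits 14.0 in from both sides at A = (-21.40, 35.80). That places the tangent points at N = (-35.40, 35.80) on HN and R = (-21.40, 49.80) on RC. Then |PR| = |R − P| = 54.20.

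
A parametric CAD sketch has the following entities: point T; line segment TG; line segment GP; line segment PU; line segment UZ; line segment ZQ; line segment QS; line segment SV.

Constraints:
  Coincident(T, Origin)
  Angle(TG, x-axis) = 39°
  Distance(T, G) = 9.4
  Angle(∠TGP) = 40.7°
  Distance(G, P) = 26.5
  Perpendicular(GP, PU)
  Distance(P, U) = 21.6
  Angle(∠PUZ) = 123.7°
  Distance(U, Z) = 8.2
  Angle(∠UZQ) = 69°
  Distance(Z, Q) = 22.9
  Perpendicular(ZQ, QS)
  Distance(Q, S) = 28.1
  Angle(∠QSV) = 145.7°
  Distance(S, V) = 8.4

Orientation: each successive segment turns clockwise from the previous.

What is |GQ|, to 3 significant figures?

15.1

T is at the origin; TG runs at 39.0° with length 9.4, so G = (7.31, 5.92). ∠TGP = 40.7° gives GP at -100° from the x-axis; with |GP| = 26.5, P = (2.57, -20.2). GP ⟂ PU, so PU runs at 170°; with |PU| = 21.6, U = (-18.7, -16.3). ∠PUZ = 123.7° gives UZ at 113° from the x-axis; with |UZ| = 8.2, Z = (-21.9, -8.77). ∠UZQ = 69.0° gives ZQ at 2.40° from the x-axis; with |ZQ| = 22.9, Q = (0.938, -7.81). Then |GQ| = |Q − G| = 15.1.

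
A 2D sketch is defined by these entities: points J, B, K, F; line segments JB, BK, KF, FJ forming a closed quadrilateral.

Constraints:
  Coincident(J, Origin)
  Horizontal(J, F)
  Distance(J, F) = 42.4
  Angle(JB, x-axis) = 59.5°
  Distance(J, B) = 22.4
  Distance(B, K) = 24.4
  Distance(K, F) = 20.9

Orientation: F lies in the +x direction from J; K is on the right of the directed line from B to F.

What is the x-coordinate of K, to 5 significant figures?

21.690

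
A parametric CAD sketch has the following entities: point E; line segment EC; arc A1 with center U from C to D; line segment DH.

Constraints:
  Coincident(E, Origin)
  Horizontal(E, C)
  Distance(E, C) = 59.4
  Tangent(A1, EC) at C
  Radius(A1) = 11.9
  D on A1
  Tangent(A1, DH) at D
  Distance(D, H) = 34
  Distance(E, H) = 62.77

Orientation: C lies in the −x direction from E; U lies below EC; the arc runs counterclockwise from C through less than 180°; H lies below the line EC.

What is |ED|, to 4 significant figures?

70.87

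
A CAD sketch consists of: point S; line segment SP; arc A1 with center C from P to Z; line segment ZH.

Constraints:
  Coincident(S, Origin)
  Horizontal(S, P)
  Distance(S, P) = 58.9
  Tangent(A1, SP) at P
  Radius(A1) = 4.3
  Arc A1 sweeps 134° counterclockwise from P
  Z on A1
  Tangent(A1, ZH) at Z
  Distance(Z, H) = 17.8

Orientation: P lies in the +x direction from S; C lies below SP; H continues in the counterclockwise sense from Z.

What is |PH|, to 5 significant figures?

22.127

On A1, P sits at bearing 90° from C; a 134° counterclockwise sweep puts Z at bearing 224°, so Z = C + 4.3·(cos 224°, sin 224°) = (55.807, -7.2870). Tangency of A1 to ZH means the radius CZ is perpendicular to ZH, so ZH runs along (−sin 224°, cos 224°); with |ZH| = 17.8, H = (68.172, -20.091). Then |PH| = |H − P| = 22.127.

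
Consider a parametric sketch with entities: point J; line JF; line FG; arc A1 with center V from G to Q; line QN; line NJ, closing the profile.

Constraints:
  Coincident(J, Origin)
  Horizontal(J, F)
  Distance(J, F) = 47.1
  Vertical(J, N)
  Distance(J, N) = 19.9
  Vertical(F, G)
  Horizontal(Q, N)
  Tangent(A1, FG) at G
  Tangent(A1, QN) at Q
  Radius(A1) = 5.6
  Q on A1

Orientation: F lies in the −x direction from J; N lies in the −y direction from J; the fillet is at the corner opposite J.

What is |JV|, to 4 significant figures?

43.89

J is at the origin; JF is horizontal with |JF| = 47.1 and F on the −x side, so F = (-47.10, 0.000). J and N share the same x with |JN| = 19.9 and N on the −y side, so N = (0.000, -19.90). The virtual corner opposite J is at (-47.10, -19.90). Since A1 is tangent to FG there, VG ⟂ FG and since A1 is tangent to QN there, VQ ⟂ QN, with radius 5.6, so the center V sits 5.6 in from both sides at V = (-41.50, -14.30). Then |JV| = |V − J| = 43.89.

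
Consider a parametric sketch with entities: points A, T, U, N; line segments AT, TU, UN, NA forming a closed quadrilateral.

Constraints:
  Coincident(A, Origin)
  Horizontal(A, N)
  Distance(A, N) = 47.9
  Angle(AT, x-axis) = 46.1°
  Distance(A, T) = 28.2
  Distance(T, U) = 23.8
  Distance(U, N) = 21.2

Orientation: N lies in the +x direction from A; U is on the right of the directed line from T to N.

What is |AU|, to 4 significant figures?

26.93

Checks: |TU| = 23.80 ✓; |UN| = 21.20 ✓.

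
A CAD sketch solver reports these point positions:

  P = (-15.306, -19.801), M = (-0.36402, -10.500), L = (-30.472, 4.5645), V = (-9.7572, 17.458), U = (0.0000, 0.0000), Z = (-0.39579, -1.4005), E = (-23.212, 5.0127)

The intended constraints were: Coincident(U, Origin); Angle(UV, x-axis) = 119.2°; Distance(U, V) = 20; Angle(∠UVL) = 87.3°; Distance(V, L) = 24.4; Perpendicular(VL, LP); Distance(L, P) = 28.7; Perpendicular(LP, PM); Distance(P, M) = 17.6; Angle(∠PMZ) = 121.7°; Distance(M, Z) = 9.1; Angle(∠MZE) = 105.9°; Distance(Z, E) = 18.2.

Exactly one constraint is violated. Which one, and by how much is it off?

Distance(Z, E) = 18.2 — off by 5.50.

U = (0.00, 0.00) ✓; UV at 119.2° ✓; |UV| = 20.00 ✓; ∠UVL = 87.30° ✓; |VL| = 24.40 ✓; ∠(VL, LP) = 90.00° ✓; |LP| = 28.70 ✓; ∠(LP, PM) = 90.00° ✓; |PM| = 17.60 ✓; ∠PMZ = 121.7° ✓; |MZ| = 9.100 ✓; ∠MZE = 105.9° ✓; |ZE| = 23.70 ✗.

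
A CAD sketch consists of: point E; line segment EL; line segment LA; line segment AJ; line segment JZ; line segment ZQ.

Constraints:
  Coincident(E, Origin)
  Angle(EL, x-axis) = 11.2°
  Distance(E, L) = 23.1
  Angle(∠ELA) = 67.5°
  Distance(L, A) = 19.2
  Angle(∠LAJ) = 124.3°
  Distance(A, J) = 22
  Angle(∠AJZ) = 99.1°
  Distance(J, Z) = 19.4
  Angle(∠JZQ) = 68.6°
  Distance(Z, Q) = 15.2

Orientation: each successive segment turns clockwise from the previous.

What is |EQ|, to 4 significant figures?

4.926

∠AJZ = 99.1° gives JZ at 122.1° from the x-axis; with |JZ| = 19.4, Z = (-11.66, -6.503). ∠JZQ = 68.6° gives ZQ at 10.70° from the x-axis; with |ZQ| = 15.2, Q = (3.273, -3.681). Then |EQ| = |Q − E| = 4.926.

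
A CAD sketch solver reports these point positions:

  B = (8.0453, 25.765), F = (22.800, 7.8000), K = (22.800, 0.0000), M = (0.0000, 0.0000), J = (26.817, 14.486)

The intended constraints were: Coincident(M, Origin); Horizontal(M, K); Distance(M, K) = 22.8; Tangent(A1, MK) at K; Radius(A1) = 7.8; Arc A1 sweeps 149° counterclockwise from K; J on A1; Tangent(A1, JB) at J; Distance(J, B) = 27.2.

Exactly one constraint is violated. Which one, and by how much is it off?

Distance(J, B) = 27.2 — off by 5.30.

M = (0.00, 0.00) ✓; M.y = 0.00, K.y = 0.00 ✓; |MK| = 22.80 ✓; ∠(FK, KM) = 90.00° ✓; |FK| = 7.800 ✓; bearing(F→J) − bearing(F→K) = 149.0° ✓; |FJ| = 7.800 ✓; ∠(FJ, JB) = 90.00° ✓; |JB| = 21.90 ✗.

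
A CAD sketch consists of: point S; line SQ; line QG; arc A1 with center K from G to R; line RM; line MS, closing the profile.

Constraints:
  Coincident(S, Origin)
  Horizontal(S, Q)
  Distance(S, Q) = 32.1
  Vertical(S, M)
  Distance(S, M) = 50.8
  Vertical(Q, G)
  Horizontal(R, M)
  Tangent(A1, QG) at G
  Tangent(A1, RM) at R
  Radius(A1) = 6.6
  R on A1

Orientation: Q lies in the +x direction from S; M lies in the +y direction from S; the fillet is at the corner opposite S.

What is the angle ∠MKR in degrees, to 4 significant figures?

75.49°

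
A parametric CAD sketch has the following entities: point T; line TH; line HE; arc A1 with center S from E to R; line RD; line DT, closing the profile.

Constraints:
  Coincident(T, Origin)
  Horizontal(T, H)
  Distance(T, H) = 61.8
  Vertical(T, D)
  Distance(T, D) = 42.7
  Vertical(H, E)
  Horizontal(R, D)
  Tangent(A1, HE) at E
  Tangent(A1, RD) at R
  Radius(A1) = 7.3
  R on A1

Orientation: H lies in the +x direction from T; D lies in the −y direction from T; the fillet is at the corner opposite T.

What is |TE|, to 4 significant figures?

71.22

T is at the origin; TH is horizontal with |TH| = 61.8 and H on the +x side, so H = (61.80, 0.000). TD is vertical with |TD| = 42.7 and D on the −y side, so D = (0.000, -42.70). The virtual corner opposite T is at (61.80, -42.70). The tangent condition forces SE to be normal to HE and the tangent condition forces SR to be normal to RD, with radius 7.3, so the center S sits 7.3 in from both sides at S = (54.50, -35.40). That places the tangent points at E = (61.80, -35.40) on HE and R = (54.50, -42.70) on RD. Then |TE| = |E − T| = 71.22.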